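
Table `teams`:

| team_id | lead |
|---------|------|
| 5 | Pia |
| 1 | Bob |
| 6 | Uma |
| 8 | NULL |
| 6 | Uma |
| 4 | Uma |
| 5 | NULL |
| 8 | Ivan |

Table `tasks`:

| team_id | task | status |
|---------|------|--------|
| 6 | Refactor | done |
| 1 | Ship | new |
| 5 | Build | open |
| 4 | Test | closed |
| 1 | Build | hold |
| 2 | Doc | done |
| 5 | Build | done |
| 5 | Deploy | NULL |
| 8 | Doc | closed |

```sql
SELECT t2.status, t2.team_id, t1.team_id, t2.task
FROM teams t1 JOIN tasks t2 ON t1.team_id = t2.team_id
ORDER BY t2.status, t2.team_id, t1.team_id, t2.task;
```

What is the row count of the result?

INNER JOIN keeps only pairs where the ON condition holds.
Matching on t1.team_id = t2.team_id.
- t1[0] team_id=5 → 3 match(es) in t2 → 3 row(s).
- t1[1] team_id=1 → 2 match(es) in t2 → 2 row(s).
- t1[2] team_id=6 → 1 match(es) in t2 → 1 row(s).
- t1[3] team_id=8 → 1 match(es) in t2 → 1 row(s).
- t1[4] team_id=6 → 1 match(es) in t2 → 1 row(s).
- t1[5] team_id=4 → 1 match(es) in t2 → 1 row(s).
- t1[6] team_id=5 → 3 match(es) in t2 → 3 row(s).
- t1[7] team_id=8 → 1 match(es) in t2 → 1 row(s).
Total: 13 rows.

13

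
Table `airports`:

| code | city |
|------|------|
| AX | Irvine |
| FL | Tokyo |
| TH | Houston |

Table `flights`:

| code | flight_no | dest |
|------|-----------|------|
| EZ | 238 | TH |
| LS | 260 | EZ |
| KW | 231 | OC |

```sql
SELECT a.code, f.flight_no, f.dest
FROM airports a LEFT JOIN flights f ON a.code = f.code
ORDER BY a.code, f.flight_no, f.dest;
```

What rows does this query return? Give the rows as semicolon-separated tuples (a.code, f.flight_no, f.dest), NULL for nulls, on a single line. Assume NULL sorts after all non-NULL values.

LEFT JOIN keeps every row from `airports`; unmatched rows get NULL for `flights`'s columns.
Matching on a.code = f.code.
Matched pairs: 0; unmatched a rows kept: 3.

(AX, NULL, NULL); (FL, NULL, NULL); (TH, NULL, NULL)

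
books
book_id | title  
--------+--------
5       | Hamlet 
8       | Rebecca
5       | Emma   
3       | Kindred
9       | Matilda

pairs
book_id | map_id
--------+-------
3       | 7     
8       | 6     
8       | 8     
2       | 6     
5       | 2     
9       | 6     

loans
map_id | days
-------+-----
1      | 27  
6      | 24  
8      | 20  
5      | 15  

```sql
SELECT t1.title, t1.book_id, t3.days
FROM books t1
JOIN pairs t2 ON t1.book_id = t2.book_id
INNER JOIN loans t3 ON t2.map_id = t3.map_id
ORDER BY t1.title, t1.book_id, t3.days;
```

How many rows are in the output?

3

Evaluate left to right. First `books t1 INNER JOIN pairs t2` on book_id: 6 row(s).
Then INNER JOIN `loans t3` on map_id: keep only rows whose t2.map_id appears in t3.
Result: 3 row(s).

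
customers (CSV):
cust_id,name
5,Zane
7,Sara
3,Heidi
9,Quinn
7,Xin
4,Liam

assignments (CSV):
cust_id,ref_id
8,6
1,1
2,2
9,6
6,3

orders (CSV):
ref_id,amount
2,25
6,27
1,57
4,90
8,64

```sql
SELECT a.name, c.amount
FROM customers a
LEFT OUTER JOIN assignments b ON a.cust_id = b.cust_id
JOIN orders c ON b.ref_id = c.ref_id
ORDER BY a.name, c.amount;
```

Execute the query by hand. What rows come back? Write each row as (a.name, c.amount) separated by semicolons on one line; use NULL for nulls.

(Quinn, 27)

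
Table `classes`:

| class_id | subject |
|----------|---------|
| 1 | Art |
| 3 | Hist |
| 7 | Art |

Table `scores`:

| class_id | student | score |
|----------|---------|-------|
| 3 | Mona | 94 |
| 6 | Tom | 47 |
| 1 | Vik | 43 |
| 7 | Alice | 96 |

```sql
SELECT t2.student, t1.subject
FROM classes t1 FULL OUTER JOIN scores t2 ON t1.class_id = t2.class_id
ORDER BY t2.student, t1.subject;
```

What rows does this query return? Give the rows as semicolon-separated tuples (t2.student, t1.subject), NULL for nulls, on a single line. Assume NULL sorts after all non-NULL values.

FULL OUTER JOIN keeps every row from both sides; unmatched rows get NULL for the other side's columns.
Matching on t1.class_id = t2.class_id.
Matched pairs: 3; unmatched t1 rows kept: 0; unmatched t2 rows kept: 1.

(Alice, Art); (Mona, Hist); (Tom, NULL); (Vik, Art)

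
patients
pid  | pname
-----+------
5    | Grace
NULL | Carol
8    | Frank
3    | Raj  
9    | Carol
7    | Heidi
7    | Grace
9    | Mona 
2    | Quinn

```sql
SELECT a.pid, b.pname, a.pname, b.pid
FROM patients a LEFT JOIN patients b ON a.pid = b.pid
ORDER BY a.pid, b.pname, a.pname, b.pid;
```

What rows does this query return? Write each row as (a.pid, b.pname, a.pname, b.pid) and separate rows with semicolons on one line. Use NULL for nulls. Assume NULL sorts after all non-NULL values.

(2, Quinn, Quinn, 2); (3, Raj, Raj, 3); (5, Grace, Grace, 5); (7, Grace, Grace, 7); (7, Grace, Heidi, 7); (7, Heidi, Grace, 7); (7, Heidi, Heidi, 7); (8, Frank, Frank, 8); (9, Carol, Carol, 9); (9, Carol, Mona, 9); (9, Mona, Carol, 9); (9, Mona, Mona, 9); (NULL, NULL, Carol, NULL)

LEFT JOIN keeps every row from `patients a`; unmatched rows get NULL for `patients b`'s columns.
Matching on a.pid = b.pid. A NULL in a compared column never satisfies the condition.
- pid=5: 1 matching b row(s), so 1 row(s) emitted.
- pid=NULL: no b row matches, row kept with b columns NULL.
- pid=8: 1 matching b row(s), so 1 row(s) emitted.
- pid=3: 1 matching b row(s), so 1 row(s) emitted.
- pid=9: 2 matching b row(s), so 2 row(s) emitted.
- pid=7: 2 matching b row(s), so 2 row(s) emitted.
- pid=7: 2 matching b row(s), so 2 row(s) emitted.
- pid=9: 2 matching b row(s), so 2 row(s) emitted.
- pid=2: 1 matching b row(s), so 1 row(s) emitted.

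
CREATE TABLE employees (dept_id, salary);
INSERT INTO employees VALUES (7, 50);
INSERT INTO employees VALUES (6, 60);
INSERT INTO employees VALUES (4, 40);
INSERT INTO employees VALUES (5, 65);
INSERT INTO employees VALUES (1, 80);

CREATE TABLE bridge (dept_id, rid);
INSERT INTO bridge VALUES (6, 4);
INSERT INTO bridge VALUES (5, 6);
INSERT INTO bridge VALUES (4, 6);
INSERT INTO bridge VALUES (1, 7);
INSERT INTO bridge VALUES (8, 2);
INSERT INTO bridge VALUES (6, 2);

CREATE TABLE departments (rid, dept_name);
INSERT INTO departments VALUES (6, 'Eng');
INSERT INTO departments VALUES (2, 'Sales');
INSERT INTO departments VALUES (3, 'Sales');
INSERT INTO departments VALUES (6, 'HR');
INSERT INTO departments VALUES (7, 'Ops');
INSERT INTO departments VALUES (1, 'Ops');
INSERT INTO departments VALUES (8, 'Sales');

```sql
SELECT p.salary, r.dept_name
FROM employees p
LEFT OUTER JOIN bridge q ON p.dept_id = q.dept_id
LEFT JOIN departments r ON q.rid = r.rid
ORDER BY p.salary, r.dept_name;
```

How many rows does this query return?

8

Step 1 — p LEFT JOIN q on dept_id → 6 row(s).
Then LEFT JOIN `departments r` on rid: each of those 6 rows is kept; rows whose q.rid has no match in r get NULL for r's columns.
Result: 8 row(s).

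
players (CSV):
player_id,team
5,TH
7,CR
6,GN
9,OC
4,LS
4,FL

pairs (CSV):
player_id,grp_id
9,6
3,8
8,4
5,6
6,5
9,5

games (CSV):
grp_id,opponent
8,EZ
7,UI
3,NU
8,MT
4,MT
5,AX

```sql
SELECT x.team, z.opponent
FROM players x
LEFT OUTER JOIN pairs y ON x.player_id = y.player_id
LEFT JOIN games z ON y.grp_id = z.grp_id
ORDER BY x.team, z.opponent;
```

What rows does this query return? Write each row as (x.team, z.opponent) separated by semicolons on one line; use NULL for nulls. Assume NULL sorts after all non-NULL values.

Evaluate left to right. First `players x LEFT JOIN pairs y` on player_id: 7 row(s).
Then LEFT JOIN `games z` on grp_id: each of those 7 rows is kept; rows whose y.grp_id has no match in z get NULL for z's columns.

(CR, NULL); (FL, NULL); (GN, AX); (LS, NULL); (OC, AX); (OC, NULL); (TH, NULL)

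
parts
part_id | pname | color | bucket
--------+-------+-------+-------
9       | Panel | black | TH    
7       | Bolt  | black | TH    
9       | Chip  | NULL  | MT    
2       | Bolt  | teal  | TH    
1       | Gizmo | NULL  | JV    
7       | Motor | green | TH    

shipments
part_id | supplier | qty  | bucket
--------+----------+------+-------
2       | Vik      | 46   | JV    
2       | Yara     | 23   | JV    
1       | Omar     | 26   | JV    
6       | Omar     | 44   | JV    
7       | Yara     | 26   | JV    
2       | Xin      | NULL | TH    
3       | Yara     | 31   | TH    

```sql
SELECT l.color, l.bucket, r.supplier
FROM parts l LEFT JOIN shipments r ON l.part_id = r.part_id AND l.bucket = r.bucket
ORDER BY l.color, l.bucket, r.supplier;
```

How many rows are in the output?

6

LEFT JOIN keeps every row from `parts`; unmatched rows get NULL for `shipments`'s columns.
Matching on l.part_id = r.part_id AND l.bucket = r.bucket.
Matched pairs: 2; unmatched l rows kept: 4.
Total: 2 matched + 4 padded = 6 rows.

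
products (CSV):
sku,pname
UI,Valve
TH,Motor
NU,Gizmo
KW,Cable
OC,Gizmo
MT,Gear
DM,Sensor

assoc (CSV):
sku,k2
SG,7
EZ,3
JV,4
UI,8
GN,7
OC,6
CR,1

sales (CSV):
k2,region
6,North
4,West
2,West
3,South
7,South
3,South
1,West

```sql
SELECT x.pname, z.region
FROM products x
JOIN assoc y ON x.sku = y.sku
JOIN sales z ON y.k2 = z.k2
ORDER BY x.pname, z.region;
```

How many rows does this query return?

1

Evaluate left to right. First `products x INNER JOIN assoc y` on sku: 2 row(s).
Then INNER JOIN `sales z` on k2: keep only rows whose y.k2 appears in z.
Result: 1 row(s).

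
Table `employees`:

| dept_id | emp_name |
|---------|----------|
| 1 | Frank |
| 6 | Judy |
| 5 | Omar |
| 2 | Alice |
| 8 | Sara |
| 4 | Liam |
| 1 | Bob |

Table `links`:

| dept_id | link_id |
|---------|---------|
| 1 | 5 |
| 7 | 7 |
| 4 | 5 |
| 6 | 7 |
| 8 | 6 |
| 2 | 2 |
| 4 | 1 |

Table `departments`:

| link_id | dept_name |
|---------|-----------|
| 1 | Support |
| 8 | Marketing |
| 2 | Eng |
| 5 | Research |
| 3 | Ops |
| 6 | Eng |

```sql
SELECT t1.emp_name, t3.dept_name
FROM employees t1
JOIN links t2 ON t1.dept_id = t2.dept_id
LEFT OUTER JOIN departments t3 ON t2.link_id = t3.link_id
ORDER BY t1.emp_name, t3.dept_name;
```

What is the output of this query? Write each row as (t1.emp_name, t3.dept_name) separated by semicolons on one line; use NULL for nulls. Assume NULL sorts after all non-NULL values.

(Alice, Eng); (Bob, Research); (Frank, Research); (Judy, NULL); (Liam, Research); (Liam, Support); (Sara, Eng)

Step 1 — t1 INNER JOIN t2 on dept_id → 7 row(s).
Then LEFT JOIN `departments t3` on link_id: each of those 7 rows is kept; rows whose t2.link_id has no match in t3 get NULL for t3's columns.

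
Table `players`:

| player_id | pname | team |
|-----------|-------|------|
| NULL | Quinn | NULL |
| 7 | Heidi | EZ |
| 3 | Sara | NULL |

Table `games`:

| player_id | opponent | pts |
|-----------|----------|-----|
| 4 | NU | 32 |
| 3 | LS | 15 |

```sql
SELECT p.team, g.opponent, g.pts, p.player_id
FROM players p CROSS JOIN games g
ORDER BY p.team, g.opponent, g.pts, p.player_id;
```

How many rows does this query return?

CROSS JOIN pairs every row of `players` with every row of `games`: 3 × 2 = 6 rows.

6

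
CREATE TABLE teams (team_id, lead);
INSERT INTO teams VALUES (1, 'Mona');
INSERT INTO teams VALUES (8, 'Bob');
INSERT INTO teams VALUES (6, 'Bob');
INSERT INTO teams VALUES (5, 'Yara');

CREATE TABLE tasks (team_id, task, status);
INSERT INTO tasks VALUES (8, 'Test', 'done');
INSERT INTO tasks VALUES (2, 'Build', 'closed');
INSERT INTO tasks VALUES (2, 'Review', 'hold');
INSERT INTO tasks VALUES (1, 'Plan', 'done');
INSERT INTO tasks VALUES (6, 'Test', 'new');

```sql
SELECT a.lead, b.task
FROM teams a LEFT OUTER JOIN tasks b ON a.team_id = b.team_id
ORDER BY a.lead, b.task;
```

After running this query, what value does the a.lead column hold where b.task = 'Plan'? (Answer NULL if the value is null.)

LEFT JOIN keeps every row from `teams`; unmatched rows get NULL for `tasks`'s columns.
Matching on a.team_id = b.team_id.
- a[0] team_id=1 → 1 match(es) in b → 1 row(s).
- a[1] team_id=8 → 1 match(es) in b → 1 row(s).
- a[2] team_id=6 → 1 match(es) in b → 1 row(s).
- a[3] team_id=5 → no match; kept with NULLs on the b side.

Mona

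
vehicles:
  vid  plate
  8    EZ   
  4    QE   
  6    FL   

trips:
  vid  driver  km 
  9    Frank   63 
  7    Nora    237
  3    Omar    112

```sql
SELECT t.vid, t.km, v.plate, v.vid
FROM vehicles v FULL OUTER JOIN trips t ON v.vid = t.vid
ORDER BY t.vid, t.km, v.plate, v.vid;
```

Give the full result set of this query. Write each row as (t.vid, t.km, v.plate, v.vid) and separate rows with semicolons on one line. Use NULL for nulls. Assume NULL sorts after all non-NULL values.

(3, 112, NULL, NULL); (7, 237, NULL, NULL); (9, 63, NULL, NULL); (NULL, NULL, EZ, 8); (NULL, NULL, FL, 6); (NULL, NULL, QE, 4)

FULL OUTER JOIN keeps every row from both sides; unmatched rows get NULL for the other side's columns.
Matching on v.vid = t.vid.
Matched pairs: 0; unmatched v rows kept: 3; unmatched t rows kept: 3.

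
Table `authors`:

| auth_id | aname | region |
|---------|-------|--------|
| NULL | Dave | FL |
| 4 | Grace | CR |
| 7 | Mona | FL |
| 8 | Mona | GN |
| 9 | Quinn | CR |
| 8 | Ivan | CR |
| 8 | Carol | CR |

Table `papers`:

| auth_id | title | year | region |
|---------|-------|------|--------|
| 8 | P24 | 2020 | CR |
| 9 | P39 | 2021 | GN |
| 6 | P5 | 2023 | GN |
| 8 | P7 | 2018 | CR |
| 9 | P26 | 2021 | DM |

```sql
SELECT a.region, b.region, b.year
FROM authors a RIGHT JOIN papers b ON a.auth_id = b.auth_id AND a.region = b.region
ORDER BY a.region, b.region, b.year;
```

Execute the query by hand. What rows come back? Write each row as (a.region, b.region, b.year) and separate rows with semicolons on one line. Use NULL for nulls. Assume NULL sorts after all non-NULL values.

(CR, CR, 2018); (CR, CR, 2018); (CR, CR, 2020); (CR, CR, 2020); (NULL, DM, 2021); (NULL, GN, 2021); (NULL, GN, 2023)

RIGHT JOIN keeps every row from `papers`; unmatched rows get NULL for `authors`'s columns.
Matching on a.auth_id = b.auth_id AND a.region = b.region. A NULL in a compared column never satisfies the condition.
Matched pairs: 4; unmatched b rows kept: 3.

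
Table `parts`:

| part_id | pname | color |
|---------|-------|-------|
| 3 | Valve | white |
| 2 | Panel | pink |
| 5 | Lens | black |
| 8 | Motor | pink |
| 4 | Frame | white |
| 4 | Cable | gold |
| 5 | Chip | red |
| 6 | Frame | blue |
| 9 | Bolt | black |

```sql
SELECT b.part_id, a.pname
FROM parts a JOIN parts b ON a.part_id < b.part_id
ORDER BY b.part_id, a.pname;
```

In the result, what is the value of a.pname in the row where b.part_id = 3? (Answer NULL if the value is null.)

Panel

INNER JOIN keeps only pairs where the ON condition holds.
Matching on a.part_id < b.part_id.
Matched pairs: 34.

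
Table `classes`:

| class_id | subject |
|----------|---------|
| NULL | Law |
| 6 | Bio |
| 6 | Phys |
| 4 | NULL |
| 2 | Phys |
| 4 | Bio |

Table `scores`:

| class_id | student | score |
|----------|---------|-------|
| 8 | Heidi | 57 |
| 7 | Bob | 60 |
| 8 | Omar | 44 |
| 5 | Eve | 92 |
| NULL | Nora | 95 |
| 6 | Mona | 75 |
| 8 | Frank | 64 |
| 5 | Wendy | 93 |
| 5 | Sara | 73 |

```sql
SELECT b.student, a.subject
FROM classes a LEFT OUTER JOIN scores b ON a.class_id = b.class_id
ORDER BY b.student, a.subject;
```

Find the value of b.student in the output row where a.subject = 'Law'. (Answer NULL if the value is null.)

LEFT JOIN keeps every row from `classes`; unmatched rows get NULL for `scores`'s columns.
Matching on a.class_id = b.class_id. A NULL in a compared column never satisfies the condition.
- a[0] class_id=NULL → no match; kept with NULLs on the b side.
- a[1] class_id=6 → 1 match(es) in b → 1 row(s).
- a[2] class_id=6 → 1 match(es) in b → 1 row(s).
- a[3] class_id=4 → no match; kept with NULLs on the b side.
- a[4] class_id=2 → no match; kept with NULLs on the b side.
- a[5] class_id=4 → no match; kept with NULLs on the b side.

NULL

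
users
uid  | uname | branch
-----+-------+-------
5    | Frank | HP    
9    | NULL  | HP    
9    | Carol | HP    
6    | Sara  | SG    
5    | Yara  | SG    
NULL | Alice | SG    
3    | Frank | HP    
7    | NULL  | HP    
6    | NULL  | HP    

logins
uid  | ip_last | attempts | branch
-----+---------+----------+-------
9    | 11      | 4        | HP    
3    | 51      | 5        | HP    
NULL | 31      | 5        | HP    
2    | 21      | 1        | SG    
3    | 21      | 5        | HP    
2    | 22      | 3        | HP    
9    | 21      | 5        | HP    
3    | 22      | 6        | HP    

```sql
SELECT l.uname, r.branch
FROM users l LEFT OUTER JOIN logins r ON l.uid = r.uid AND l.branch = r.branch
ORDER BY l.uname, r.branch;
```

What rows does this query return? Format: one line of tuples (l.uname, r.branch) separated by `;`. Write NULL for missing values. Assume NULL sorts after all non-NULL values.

LEFT JOIN keeps every row from `users`; unmatched rows get NULL for `logins`'s columns.
Matching on l.uid = r.uid AND l.branch = r.branch. A NULL in a compared column never satisfies the condition.
- l row (uid=5, branch=HP): no match → kept, r columns NULL.
- l row (uid=9, branch=HP): matches 2 r row(s) → 2 output row(s).
- l row (uid=9, branch=HP): matches 2 r row(s) → 2 output row(s).
- l row (uid=6, branch=SG): no match → kept, r columns NULL.
- l row (uid=5, branch=SG): no match → kept, r columns NULL.
- l row (uid=NULL, branch=SG): no match → kept, r columns NULL.
- l row (uid=3, branch=HP): matches 3 r row(s) → 3 output row(s).
- l row (uid=7, branch=HP): no match → kept, r columns NULL.
- l row (uid=6, branch=HP): no match → kept, r columns NULL.

(Alice, NULL); (Carol, HP); (Carol, HP); (Frank, HP); (Frank, HP); (Frank, HP); (Frank, NULL); (Sara, NULL); (Yara, NULL); (NULL, HP); (NULL, HP); (NULL, NULL); (NULL, NULL)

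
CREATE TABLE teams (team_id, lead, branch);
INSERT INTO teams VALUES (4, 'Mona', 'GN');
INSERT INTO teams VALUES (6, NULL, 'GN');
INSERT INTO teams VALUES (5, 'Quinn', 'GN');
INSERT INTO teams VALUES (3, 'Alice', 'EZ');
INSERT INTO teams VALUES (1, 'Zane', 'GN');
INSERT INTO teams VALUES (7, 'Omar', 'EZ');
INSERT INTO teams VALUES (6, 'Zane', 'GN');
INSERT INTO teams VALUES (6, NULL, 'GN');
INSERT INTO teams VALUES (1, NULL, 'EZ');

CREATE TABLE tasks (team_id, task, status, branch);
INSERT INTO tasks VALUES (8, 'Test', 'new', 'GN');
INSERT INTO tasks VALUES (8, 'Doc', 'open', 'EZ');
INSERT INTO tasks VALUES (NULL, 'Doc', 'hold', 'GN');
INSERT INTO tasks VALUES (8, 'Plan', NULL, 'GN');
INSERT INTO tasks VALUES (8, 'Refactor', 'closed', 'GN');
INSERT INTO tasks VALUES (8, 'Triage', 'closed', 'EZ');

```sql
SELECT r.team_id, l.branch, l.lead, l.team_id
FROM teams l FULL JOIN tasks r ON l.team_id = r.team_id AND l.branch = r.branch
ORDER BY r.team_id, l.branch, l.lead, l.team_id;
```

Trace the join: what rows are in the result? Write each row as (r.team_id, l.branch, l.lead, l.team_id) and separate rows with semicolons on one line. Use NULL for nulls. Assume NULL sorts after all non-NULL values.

(8, NULL, NULL, NULL); (8, NULL, NULL, NULL); (8, NULL, NULL, NULL); (8, NULL, NULL, NULL); (8, NULL, NULL, NULL); (NULL, EZ, Alice, 3); (NULL, EZ, Omar, 7); (NULL, EZ, NULL, 1); (NULL, GN, Mona, 4); (NULL, GN, Quinn, 5); (NULL, GN, Zane, 1); (NULL, GN, Zane, 6); (NULL, GN, NULL, 6); (NULL, GN, NULL, 6); (NULL, NULL, NULL, NULL)

FULL OUTER JOIN keeps every row from both sides; unmatched rows get NULL for the other side's columns.
Matching on l.team_id = r.team_id AND l.branch = r.branch. A NULL in a compared column never satisfies the condition.
- l row (team_id=4, branch=GN): no match → kept, r columns NULL.
- l row (team_id=6, branch=GN): no match → kept, r columns NULL.
- l row (team_id=5, branch=GN): no match → kept, r columns NULL.
- l row (team_id=3, branch=EZ): no match → kept, r columns NULL.
- l row (team_id=1, branch=GN): no match → kept, r columns NULL.
- l row (team_id=7, branch=EZ): no match → kept, r columns NULL.
- l row (team_id=6, branch=GN): no match → kept, r columns NULL.
- l row (team_id=6, branch=GN): no match → kept, r columns NULL.
- l row (team_id=1, branch=EZ): no match → kept, r columns NULL.
- 6 row(s) from r found no l partner → padded with NULL.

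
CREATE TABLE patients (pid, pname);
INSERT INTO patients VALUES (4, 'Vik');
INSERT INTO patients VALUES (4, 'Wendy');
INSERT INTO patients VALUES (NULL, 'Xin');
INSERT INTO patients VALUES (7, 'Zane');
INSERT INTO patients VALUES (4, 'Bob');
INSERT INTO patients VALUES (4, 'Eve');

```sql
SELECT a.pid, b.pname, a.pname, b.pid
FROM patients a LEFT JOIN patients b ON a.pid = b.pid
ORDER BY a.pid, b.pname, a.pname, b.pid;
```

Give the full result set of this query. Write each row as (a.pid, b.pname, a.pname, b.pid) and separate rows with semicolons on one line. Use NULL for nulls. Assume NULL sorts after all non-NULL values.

(4, Bob, Bob, 4); (4, Bob, Eve, 4); (4, Bob, Vik, 4); (4, Bob, Wendy, 4); (4, Eve, Bob, 4); (4, Eve, Eve, 4); (4, Eve, Vik, 4); (4, Eve, Wendy, 4); (4, Vik, Bob, 4); (4, Vik, Eve, 4); (4, Vik, Vik, 4); (4, Vik, Wendy, 4); (4, Wendy, Bob, 4); (4, Wendy, Eve, 4); (4, Wendy, Vik, 4); (4, Wendy, Wendy, 4); (7, Zane, Zane, 7); (NULL, NULL, Xin, NULL)

LEFT JOIN keeps every row from `patients a`; unmatched rows get NULL for `patients b`'s columns.
Matching on a.pid = b.pid. A NULL in a compared column never satisfies the condition.
- a (pid=4) pairs with 4 row(s) of b.
- a (pid=4) pairs with 4 row(s) of b.
- a (pid=NULL) has no partner → padded with NULL.
- a (pid=7) pairs with 1 row(s) of b.
- a (pid=4) pairs with 4 row(s) of b.
- a (pid=4) pairs with 4 row(s) of b.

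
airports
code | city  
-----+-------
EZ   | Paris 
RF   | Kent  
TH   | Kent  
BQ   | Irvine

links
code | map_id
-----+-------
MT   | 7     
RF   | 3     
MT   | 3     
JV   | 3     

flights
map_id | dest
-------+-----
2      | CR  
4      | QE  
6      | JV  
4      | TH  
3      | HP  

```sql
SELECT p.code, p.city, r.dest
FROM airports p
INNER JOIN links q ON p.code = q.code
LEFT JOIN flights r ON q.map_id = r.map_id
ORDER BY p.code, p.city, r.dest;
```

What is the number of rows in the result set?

Step 1 — p INNER JOIN q on code → 1 row(s).
Then LEFT JOIN `flights r` on map_id: each of those 1 rows is kept; rows whose q.map_id has no match in r get NULL for r's columns.
Result: 1 row(s).

1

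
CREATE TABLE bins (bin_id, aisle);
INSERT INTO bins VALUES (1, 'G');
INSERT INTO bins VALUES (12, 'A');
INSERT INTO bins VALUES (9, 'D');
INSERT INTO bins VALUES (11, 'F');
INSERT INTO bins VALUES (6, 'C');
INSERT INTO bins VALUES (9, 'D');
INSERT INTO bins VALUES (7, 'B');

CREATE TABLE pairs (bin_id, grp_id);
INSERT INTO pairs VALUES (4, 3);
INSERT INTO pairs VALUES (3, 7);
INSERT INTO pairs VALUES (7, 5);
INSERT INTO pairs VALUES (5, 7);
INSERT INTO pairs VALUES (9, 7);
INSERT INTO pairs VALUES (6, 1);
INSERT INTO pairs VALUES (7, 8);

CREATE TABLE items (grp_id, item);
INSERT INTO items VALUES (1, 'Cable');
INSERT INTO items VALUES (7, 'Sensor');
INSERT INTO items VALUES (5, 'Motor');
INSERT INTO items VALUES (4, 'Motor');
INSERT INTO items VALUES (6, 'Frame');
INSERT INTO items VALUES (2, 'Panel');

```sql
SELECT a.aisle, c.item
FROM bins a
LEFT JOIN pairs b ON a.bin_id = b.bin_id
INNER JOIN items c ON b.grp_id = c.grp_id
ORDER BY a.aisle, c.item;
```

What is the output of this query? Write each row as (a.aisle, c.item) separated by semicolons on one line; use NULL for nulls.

Joins associate left-to-right: bins LEFT JOIN pairs on bin_id gives 8 intermediate row(s).
Then INNER JOIN `items c` on grp_id: keep only rows whose b.grp_id appears in c.

(B, Motor); (C, Cable); (D, Sensor); (D, Sensor)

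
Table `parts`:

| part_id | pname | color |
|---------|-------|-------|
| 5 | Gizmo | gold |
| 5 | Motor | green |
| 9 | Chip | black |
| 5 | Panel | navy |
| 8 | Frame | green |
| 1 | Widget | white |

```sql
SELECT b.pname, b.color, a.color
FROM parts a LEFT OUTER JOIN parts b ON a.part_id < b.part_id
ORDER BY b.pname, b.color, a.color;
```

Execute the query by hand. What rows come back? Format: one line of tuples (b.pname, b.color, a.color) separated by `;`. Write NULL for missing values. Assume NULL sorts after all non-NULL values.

LEFT JOIN keeps every row from `parts a`; unmatched rows get NULL for `parts b`'s columns.
Matching on a.part_id < b.part_id.
- a row (part_id=5): matches 2 b row(s) → 2 output row(s).
- a row (part_id=5): matches 2 b row(s) → 2 output row(s).
- a row (part_id=9): no match → kept, b columns NULL.
- a row (part_id=5): matches 2 b row(s) → 2 output row(s).
- a row (part_id=8): matches 1 b row(s) → 1 output row(s).
- a row (part_id=1): matches 5 b row(s) → 5 output row(s).

(Chip, black, gold); (Chip, black, green); (Chip, black, green); (Chip, black, navy); (Chip, black, white); (Frame, green, gold); (Frame, green, green); (Frame, green, navy); (Frame, green, white); (Gizmo, gold, white); (Motor, green, white); (Panel, navy, white); (NULL, NULL, black)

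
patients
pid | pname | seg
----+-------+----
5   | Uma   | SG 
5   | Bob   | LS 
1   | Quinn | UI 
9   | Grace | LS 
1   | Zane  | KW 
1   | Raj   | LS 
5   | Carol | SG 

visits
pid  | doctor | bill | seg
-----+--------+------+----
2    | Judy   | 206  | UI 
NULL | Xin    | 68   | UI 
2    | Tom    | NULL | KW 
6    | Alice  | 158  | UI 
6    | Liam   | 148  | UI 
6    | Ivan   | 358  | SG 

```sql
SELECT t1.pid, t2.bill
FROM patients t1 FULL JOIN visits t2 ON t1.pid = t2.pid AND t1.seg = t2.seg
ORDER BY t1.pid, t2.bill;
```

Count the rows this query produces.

13

FULL OUTER JOIN keeps every row from both sides; unmatched rows get NULL for the other side's columns.
Matching on t1.pid = t2.pid AND t1.seg = t2.seg. A NULL in a compared column never satisfies the condition.
- pid=5, seg=SG: no t2 row matches, row kept with t2 columns NULL.
- pid=5, seg=LS: no t2 row matches, row kept with t2 columns NULL.
- pid=1, seg=UI: no t2 row matches, row kept with t2 columns NULL.
- pid=9, seg=LS: no t2 row matches, row kept with t2 columns NULL.
- pid=1, seg=KW: no t2 row matches, row kept with t2 columns NULL.
- pid=1, seg=LS: no t2 row matches, row kept with t2 columns NULL.
- pid=5, seg=SG: no t2 row matches, row kept with t2 columns NULL.
- plus 6 unmatched t2 row(s), each kept with NULL t1 columns.
Total: 0 matched + 13 padded = 13 rows.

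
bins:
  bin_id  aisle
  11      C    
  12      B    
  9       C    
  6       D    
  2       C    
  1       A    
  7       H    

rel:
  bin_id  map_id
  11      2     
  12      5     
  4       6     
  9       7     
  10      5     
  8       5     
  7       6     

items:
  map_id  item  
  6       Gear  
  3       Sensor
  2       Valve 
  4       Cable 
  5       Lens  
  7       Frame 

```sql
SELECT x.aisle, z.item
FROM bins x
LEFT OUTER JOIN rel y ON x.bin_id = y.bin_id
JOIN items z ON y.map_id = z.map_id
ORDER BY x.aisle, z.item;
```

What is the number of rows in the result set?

Evaluate left to right. First `bins x LEFT JOIN rel y` on bin_id: 7 row(s).
Then INNER JOIN `items z` on map_id: keep only rows whose y.map_id appears in z.
Result: 4 row(s).

4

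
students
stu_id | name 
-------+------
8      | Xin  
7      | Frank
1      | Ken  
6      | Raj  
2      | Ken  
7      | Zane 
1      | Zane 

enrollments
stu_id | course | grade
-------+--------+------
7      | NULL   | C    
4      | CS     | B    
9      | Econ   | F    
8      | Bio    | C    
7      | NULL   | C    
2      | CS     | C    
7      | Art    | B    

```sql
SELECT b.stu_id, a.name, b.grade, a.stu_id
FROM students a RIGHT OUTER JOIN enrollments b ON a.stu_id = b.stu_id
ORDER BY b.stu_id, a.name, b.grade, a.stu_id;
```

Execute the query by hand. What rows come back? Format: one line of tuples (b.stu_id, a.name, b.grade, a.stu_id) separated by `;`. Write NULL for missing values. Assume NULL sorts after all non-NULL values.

(2, Ken, C, 2); (4, NULL, B, NULL); (7, Frank, B, 7); (7, Frank, C, 7); (7, Frank, C, 7); (7, Zane, B, 7); (7, Zane, C, 7); (7, Zane, C, 7); (8, Xin, C, 8); (9, NULL, F, NULL)

RIGHT JOIN keeps every row from `enrollments`; unmatched rows get NULL for `students`'s columns.
Matching on a.stu_id = b.stu_id.
- a[0] stu_id=8 → 1 match(es) in b → 1 row(s).
- a[1] stu_id=7 → 3 match(es) in b → 3 row(s).
- a[2] stu_id=1 → no match.
- a[3] stu_id=6 → no match.
- a[4] stu_id=2 → 1 match(es) in b → 1 row(s).
- a[5] stu_id=7 → 3 match(es) in b → 3 row(s).
- a[6] stu_id=1 → no match.
- 2 row(s) from b found no a partner → padded with NULL.
After projecting and ordering:
b.stu_id | a.name | b.grade | a.stu_id
2 | Ken | C | 2
4 | NULL | B | NULL
7 | Frank | B | 7
7 | Frank | C | 7
7 | Frank | C | 7
7 | Zane | B | 7
7 | Zane | C | 7
7 | Zane | C | 7
8 | Xin | C | 8
9 | NULL | F | NULL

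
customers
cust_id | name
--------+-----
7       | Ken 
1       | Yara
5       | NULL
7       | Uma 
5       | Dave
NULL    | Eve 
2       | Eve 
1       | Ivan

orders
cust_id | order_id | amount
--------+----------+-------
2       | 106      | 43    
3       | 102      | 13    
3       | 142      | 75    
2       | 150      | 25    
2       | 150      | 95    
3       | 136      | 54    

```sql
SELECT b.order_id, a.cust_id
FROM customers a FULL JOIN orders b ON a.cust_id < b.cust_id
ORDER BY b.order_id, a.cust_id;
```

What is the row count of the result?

20

FULL OUTER JOIN keeps every row from both sides; unmatched rows get NULL for the other side's columns.
Matching on a.cust_id < b.cust_id. A NULL in a compared column never satisfies the condition.
- cust_id=7: no b row matches, row kept with b columns NULL.
- cust_id=1: 6 matching b row(s), so 6 row(s) emitted.
- cust_id=5: no b row matches, row kept with b columns NULL.
- cust_id=7: no b row matches, row kept with b columns NULL.
- cust_id=5: no b row matches, row kept with b columns NULL.
- cust_id=NULL: no b row matches, row kept with b columns NULL.
- cust_id=2: 3 matching b row(s), so 3 row(s) emitted.
- cust_id=1: 6 matching b row(s), so 6 row(s) emitted.
Total: 15 matched + 5 padded = 20 rows.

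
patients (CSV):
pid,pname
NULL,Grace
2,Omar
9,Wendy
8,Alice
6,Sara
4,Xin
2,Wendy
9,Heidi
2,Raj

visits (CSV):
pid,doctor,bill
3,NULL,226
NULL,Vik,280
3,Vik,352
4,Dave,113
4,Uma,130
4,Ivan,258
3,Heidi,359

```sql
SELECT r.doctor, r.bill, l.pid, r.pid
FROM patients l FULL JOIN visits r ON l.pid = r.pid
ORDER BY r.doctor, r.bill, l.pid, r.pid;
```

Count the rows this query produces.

FULL OUTER JOIN keeps every row from both sides; unmatched rows get NULL for the other side's columns.
Matching on l.pid = r.pid. A NULL in a compared column never satisfies the condition.
Matched pairs: 3; unmatched l rows kept: 8; unmatched r rows kept: 4.
Total: 3 matched + 12 padded = 15 rows.

15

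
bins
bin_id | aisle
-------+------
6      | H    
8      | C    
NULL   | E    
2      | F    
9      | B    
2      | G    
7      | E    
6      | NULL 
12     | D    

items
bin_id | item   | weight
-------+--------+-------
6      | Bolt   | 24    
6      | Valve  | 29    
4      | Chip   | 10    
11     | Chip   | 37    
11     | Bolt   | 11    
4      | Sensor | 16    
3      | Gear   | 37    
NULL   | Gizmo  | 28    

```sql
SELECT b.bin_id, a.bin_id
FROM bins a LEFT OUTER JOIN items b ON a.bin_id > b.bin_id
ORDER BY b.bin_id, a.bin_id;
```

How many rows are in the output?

LEFT JOIN keeps every row from `bins`; unmatched rows get NULL for `items`'s columns.
Matching on a.bin_id > b.bin_id. A NULL in a compared column never satisfies the condition.
- a (bin_id=6) pairs with 3 row(s) of b.
- a (bin_id=8) pairs with 5 row(s) of b.
- a (bin_id=NULL) has no partner → padded with NULL.
- a (bin_id=2) has no partner → padded with NULL.
- a (bin_id=9) pairs with 5 row(s) of b.
- a (bin_id=2) has no partner → padded with NULL.
- a (bin_id=7) pairs with 5 row(s) of b.
- a (bin_id=6) pairs with 3 row(s) of b.
- a (bin_id=12) pairs with 7 row(s) of b.
Total: 28 matched + 3 padded = 31 rows.

31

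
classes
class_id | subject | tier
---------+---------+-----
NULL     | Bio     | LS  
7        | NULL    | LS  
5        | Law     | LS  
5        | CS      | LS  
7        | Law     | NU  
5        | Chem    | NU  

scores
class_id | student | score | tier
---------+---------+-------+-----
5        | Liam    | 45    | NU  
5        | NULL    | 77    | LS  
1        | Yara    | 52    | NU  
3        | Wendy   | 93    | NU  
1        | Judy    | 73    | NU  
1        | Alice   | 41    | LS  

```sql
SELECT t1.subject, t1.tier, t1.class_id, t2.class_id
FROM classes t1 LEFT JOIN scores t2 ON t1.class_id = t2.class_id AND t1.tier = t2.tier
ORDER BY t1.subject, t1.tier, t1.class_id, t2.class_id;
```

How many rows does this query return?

LEFT JOIN keeps every row from `classes`; unmatched rows get NULL for `scores`'s columns.
Matching on t1.class_id = t2.class_id AND t1.tier = t2.tier. A NULL in a compared column never satisfies the condition.
- t1 (class_id=NULL, tier=LS) has no partner → padded with NULL.
- t1 (class_id=7, tier=LS) has no partner → padded with NULL.
- t1 (class_id=5, tier=LS) pairs with 1 row(s) of t2.
- t1 (class_id=5, tier=LS) pairs with 1 row(s) of t2.
- t1 (class_id=7, tier=NU) has no partner → padded with NULL.
- t1 (class_id=5, tier=NU) pairs with 1 row(s) of t2.
Total: 3 matched + 3 padded = 6 rows.

6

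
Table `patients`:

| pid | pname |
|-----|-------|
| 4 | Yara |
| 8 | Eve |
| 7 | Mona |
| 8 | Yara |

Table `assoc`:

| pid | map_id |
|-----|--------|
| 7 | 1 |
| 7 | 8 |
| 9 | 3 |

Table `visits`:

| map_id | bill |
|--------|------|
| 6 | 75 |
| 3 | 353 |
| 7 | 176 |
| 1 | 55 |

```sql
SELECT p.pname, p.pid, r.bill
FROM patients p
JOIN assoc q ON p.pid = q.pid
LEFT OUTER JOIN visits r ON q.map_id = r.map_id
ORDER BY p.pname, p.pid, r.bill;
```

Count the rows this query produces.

Step 1 — p INNER JOIN q on pid → 2 row(s).
Then LEFT JOIN `visits r` on map_id: each of those 2 rows is kept; rows whose q.map_id has no match in r get NULL for r's columns.
Result: 2 row(s).

2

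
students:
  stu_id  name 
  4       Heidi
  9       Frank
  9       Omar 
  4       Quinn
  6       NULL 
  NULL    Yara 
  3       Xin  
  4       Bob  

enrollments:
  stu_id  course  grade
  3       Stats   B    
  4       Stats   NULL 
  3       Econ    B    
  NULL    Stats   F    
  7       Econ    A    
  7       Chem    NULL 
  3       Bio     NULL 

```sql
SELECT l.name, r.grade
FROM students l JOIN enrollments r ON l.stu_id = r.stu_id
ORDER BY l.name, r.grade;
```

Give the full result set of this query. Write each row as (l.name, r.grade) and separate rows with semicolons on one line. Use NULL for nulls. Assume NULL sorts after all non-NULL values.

(Bob, NULL); (Heidi, NULL); (Quinn, NULL); (Xin, B); (Xin, B); (Xin, NULL)

INNER JOIN keeps only pairs where the ON condition holds.
Matching on l.stu_id = r.stu_id. A NULL in a compared column never satisfies the condition.
- stu_id=4: 1 matching r row(s), so 1 row(s) emitted.
- stu_id=9: no matching r row, dropped.
- stu_id=9: no matching r row, dropped.
- stu_id=4: 1 matching r row(s), so 1 row(s) emitted.
- stu_id=6: no matching r row, dropped.
- stu_id=NULL: no matching r row, dropped.
- stu_id=3: 3 matching r row(s), so 3 row(s) emitted.
- stu_id=4: 1 matching r row(s), so 1 row(s) emitted.
After projecting and ordering:
l.name | r.grade
Bob | NULL
Heidi | NULL
Quinn | NULL
Xin | B
Xin | B
Xin | NULL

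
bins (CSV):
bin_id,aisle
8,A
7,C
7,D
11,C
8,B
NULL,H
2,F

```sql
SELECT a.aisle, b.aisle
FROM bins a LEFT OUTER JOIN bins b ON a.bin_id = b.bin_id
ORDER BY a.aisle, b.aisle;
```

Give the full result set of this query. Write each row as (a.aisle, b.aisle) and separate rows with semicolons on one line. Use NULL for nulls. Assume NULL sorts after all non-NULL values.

(A, A); (A, B); (B, A); (B, B); (C, C); (C, C); (C, D); (D, C); (D, D); (F, F); (H, NULL)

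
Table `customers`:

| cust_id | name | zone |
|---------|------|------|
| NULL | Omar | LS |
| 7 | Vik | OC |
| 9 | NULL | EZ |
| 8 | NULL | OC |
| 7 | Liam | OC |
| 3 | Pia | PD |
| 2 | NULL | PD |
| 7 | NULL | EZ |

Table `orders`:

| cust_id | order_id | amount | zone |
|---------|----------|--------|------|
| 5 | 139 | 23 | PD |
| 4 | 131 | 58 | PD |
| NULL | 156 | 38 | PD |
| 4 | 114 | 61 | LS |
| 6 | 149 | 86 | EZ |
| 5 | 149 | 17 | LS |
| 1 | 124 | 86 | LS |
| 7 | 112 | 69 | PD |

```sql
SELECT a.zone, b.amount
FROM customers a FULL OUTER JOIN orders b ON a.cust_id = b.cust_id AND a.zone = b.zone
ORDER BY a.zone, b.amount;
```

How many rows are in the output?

16

FULL OUTER JOIN keeps every row from both sides; unmatched rows get NULL for the other side's columns.
Matching on a.cust_id = b.cust_id AND a.zone = b.zone. A NULL in a compared column never satisfies the condition.
Matched pairs: 0; unmatched a rows kept: 8; unmatched b rows kept: 8.
Total: 0 matched + 16 padded = 16 rows.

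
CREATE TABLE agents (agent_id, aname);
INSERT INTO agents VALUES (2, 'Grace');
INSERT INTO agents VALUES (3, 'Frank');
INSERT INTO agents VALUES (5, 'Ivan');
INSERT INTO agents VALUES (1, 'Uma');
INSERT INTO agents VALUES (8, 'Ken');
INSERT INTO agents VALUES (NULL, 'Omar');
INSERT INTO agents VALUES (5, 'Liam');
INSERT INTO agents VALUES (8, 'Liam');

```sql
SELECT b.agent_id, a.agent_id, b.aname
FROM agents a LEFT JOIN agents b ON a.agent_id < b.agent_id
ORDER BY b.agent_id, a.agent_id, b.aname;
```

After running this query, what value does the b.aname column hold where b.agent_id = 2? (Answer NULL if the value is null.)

Grace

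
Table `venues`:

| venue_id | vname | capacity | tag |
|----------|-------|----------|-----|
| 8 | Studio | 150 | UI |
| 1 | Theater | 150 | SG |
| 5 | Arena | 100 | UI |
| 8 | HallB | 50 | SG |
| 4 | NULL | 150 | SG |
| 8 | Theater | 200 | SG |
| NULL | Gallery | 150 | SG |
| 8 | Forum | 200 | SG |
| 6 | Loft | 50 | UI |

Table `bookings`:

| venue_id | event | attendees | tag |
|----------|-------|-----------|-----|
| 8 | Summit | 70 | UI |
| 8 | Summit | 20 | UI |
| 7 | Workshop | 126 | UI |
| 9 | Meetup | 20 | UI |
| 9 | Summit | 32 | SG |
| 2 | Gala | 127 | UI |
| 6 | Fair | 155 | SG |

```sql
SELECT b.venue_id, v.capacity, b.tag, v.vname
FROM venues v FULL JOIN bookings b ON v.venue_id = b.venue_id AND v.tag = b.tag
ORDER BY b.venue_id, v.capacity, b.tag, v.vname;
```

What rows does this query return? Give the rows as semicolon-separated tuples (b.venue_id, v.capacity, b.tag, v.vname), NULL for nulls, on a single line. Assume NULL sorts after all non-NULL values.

(2, NULL, UI, NULL); (6, NULL, SG, NULL); (7, NULL, UI, NULL); (8, 150, UI, Studio); (8, 150, UI, Studio); (9, NULL, SG, NULL); (9, NULL, UI, NULL); (NULL, 50, NULL, HallB); (NULL, 50, NULL, Loft); (NULL, 100, NULL, Arena); (NULL, 150, NULL, Gallery); (NULL, 150, NULL, Theater); (NULL, 150, NULL, NULL); (NULL, 200, NULL, Forum); (NULL, 200, NULL, Theater)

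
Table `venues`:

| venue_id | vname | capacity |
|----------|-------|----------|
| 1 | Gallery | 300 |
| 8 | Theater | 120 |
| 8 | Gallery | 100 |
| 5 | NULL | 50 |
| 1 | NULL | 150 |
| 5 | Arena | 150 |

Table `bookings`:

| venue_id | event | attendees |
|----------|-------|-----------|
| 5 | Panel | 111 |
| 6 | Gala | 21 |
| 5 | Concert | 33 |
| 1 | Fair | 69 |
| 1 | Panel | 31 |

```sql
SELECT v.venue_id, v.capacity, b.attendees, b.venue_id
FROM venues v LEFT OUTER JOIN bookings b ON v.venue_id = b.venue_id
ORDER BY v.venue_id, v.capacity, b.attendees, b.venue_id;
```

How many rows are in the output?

10

LEFT JOIN keeps every row from `venues`; unmatched rows get NULL for `bookings`'s columns.
Matching on v.venue_id = b.venue_id.
- v row (venue_id=1): matches 2 b row(s) → 2 output row(s).
- v row (venue_id=8): no match → kept, b columns NULL.
- v row (venue_id=8): no match → kept, b columns NULL.
- v row (venue_id=5): matches 2 b row(s) → 2 output row(s).
- v row (venue_id=1): matches 2 b row(s) → 2 output row(s).
- v row (venue_id=5): matches 2 b row(s) → 2 output row(s).
Total: 8 matched + 2 padded = 10 rows.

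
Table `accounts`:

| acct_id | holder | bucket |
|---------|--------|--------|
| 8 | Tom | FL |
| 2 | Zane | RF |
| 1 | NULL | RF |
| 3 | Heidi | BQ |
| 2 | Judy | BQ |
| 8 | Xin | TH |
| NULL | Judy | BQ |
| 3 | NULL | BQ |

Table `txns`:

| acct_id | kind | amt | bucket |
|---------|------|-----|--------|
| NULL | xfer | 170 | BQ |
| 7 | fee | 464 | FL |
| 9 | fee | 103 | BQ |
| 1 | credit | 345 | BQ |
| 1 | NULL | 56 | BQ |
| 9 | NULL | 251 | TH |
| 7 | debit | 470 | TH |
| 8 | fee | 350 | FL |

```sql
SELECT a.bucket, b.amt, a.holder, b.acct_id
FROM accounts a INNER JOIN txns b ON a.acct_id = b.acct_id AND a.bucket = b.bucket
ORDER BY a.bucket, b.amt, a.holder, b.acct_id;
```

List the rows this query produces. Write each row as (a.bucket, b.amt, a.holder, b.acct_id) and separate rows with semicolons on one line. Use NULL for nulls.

(FL, 350, Tom, 8)

INNER JOIN keeps only pairs where the ON condition holds.
Matching on a.acct_id = b.acct_id AND a.bucket = b.bucket. A NULL in a compared column never satisfies the condition.
Matched pairs: 1.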